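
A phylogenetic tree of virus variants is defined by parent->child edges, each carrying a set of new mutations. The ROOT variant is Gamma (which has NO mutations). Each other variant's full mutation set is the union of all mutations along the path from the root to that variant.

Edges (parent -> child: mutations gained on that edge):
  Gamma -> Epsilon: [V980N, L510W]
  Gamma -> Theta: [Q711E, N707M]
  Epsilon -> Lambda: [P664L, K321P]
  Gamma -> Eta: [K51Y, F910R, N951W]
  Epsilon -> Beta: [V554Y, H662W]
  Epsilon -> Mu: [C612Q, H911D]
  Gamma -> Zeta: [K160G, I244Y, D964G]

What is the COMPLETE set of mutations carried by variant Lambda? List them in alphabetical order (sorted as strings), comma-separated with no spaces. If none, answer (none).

Answer: K321P,L510W,P664L,V980N

Derivation:
At Gamma: gained [] -> total []
At Epsilon: gained ['V980N', 'L510W'] -> total ['L510W', 'V980N']
At Lambda: gained ['P664L', 'K321P'] -> total ['K321P', 'L510W', 'P664L', 'V980N']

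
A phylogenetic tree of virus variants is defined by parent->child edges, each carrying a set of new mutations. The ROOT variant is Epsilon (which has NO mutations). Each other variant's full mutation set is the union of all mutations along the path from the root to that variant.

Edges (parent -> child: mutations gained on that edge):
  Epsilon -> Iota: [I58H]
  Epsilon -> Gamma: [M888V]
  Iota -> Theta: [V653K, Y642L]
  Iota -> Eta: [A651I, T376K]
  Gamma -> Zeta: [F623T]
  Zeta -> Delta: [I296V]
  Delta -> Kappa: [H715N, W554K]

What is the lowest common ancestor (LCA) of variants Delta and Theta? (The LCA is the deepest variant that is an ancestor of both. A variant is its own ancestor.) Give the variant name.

Answer: Epsilon

Derivation:
Path from root to Delta: Epsilon -> Gamma -> Zeta -> Delta
  ancestors of Delta: {Epsilon, Gamma, Zeta, Delta}
Path from root to Theta: Epsilon -> Iota -> Theta
  ancestors of Theta: {Epsilon, Iota, Theta}
Common ancestors: {Epsilon}
Walk up from Theta: Theta (not in ancestors of Delta), Iota (not in ancestors of Delta), Epsilon (in ancestors of Delta)
Deepest common ancestor (LCA) = Epsilon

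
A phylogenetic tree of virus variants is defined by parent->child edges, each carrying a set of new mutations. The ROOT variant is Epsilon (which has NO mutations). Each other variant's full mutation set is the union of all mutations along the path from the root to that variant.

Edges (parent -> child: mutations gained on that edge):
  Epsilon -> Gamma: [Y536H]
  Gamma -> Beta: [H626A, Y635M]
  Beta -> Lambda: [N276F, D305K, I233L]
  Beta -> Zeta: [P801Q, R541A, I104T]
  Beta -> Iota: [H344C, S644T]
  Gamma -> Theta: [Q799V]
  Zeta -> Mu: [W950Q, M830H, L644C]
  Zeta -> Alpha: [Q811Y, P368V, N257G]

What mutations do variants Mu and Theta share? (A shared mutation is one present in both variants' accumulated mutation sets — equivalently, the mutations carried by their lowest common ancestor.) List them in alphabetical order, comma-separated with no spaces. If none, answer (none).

Accumulating mutations along path to Mu:
  At Epsilon: gained [] -> total []
  At Gamma: gained ['Y536H'] -> total ['Y536H']
  At Beta: gained ['H626A', 'Y635M'] -> total ['H626A', 'Y536H', 'Y635M']
  At Zeta: gained ['P801Q', 'R541A', 'I104T'] -> total ['H626A', 'I104T', 'P801Q', 'R541A', 'Y536H', 'Y635M']
  At Mu: gained ['W950Q', 'M830H', 'L644C'] -> total ['H626A', 'I104T', 'L644C', 'M830H', 'P801Q', 'R541A', 'W950Q', 'Y536H', 'Y635M']
Mutations(Mu) = ['H626A', 'I104T', 'L644C', 'M830H', 'P801Q', 'R541A', 'W950Q', 'Y536H', 'Y635M']
Accumulating mutations along path to Theta:
  At Epsilon: gained [] -> total []
  At Gamma: gained ['Y536H'] -> total ['Y536H']
  At Theta: gained ['Q799V'] -> total ['Q799V', 'Y536H']
Mutations(Theta) = ['Q799V', 'Y536H']
Intersection: ['H626A', 'I104T', 'L644C', 'M830H', 'P801Q', 'R541A', 'W950Q', 'Y536H', 'Y635M'] ∩ ['Q799V', 'Y536H'] = ['Y536H']

Answer: Y536H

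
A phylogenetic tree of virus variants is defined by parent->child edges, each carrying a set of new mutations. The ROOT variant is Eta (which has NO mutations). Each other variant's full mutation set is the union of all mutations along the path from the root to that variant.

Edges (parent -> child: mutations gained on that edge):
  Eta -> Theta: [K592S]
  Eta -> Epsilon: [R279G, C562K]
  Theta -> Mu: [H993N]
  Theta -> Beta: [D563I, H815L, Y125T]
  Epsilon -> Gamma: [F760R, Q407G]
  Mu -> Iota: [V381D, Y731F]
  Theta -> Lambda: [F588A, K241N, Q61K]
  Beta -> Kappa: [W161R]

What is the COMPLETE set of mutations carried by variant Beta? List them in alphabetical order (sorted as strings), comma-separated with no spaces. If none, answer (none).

Answer: D563I,H815L,K592S,Y125T

Derivation:
At Eta: gained [] -> total []
At Theta: gained ['K592S'] -> total ['K592S']
At Beta: gained ['D563I', 'H815L', 'Y125T'] -> total ['D563I', 'H815L', 'K592S', 'Y125T']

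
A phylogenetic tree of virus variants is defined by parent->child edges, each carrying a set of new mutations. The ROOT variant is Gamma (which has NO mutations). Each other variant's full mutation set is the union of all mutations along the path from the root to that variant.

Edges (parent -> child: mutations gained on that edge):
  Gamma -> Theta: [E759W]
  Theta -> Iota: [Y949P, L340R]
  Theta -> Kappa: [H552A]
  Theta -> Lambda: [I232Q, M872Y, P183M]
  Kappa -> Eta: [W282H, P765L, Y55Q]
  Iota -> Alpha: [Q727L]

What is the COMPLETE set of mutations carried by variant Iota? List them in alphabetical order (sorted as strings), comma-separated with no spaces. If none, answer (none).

Answer: E759W,L340R,Y949P

Derivation:
At Gamma: gained [] -> total []
At Theta: gained ['E759W'] -> total ['E759W']
At Iota: gained ['Y949P', 'L340R'] -> total ['E759W', 'L340R', 'Y949P']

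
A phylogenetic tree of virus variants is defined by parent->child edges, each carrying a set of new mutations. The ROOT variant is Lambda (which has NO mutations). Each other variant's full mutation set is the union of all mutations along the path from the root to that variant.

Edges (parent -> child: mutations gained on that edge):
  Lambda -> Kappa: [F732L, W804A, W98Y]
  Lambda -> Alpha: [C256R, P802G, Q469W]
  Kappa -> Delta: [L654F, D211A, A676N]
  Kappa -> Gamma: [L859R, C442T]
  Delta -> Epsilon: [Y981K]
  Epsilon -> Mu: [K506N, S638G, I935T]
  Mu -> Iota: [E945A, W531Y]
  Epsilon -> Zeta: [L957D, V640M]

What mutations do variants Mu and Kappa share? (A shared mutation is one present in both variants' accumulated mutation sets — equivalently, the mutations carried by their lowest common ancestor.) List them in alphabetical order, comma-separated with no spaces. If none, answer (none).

Accumulating mutations along path to Mu:
  At Lambda: gained [] -> total []
  At Kappa: gained ['F732L', 'W804A', 'W98Y'] -> total ['F732L', 'W804A', 'W98Y']
  At Delta: gained ['L654F', 'D211A', 'A676N'] -> total ['A676N', 'D211A', 'F732L', 'L654F', 'W804A', 'W98Y']
  At Epsilon: gained ['Y981K'] -> total ['A676N', 'D211A', 'F732L', 'L654F', 'W804A', 'W98Y', 'Y981K']
  At Mu: gained ['K506N', 'S638G', 'I935T'] -> total ['A676N', 'D211A', 'F732L', 'I935T', 'K506N', 'L654F', 'S638G', 'W804A', 'W98Y', 'Y981K']
Mutations(Mu) = ['A676N', 'D211A', 'F732L', 'I935T', 'K506N', 'L654F', 'S638G', 'W804A', 'W98Y', 'Y981K']
Accumulating mutations along path to Kappa:
  At Lambda: gained [] -> total []
  At Kappa: gained ['F732L', 'W804A', 'W98Y'] -> total ['F732L', 'W804A', 'W98Y']
Mutations(Kappa) = ['F732L', 'W804A', 'W98Y']
Intersection: ['A676N', 'D211A', 'F732L', 'I935T', 'K506N', 'L654F', 'S638G', 'W804A', 'W98Y', 'Y981K'] ∩ ['F732L', 'W804A', 'W98Y'] = ['F732L', 'W804A', 'W98Y']

Answer: F732L,W804A,W98Y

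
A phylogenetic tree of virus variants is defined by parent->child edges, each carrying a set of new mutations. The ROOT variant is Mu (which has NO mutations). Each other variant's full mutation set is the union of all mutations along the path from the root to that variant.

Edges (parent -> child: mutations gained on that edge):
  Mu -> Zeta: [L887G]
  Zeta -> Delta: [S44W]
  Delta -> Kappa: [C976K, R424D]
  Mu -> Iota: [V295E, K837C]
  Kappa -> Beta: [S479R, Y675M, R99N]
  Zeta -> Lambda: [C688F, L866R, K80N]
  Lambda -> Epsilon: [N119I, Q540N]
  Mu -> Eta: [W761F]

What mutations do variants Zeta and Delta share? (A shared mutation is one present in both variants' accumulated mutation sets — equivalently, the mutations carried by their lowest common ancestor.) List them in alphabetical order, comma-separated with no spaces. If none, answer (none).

Accumulating mutations along path to Zeta:
  At Mu: gained [] -> total []
  At Zeta: gained ['L887G'] -> total ['L887G']
Mutations(Zeta) = ['L887G']
Accumulating mutations along path to Delta:
  At Mu: gained [] -> total []
  At Zeta: gained ['L887G'] -> total ['L887G']
  At Delta: gained ['S44W'] -> total ['L887G', 'S44W']
Mutations(Delta) = ['L887G', 'S44W']
Intersection: ['L887G'] ∩ ['L887G', 'S44W'] = ['L887G']

Answer: L887G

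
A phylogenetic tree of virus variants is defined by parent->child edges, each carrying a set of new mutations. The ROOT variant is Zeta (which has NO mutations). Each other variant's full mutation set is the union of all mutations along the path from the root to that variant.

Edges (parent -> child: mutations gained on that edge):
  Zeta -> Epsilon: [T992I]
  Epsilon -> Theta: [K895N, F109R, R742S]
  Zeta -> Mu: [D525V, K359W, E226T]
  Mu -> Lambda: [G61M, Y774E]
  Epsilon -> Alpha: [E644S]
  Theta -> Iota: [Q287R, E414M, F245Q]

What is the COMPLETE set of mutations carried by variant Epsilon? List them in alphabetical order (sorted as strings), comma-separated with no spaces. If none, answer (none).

Answer: T992I

Derivation:
At Zeta: gained [] -> total []
At Epsilon: gained ['T992I'] -> total ['T992I']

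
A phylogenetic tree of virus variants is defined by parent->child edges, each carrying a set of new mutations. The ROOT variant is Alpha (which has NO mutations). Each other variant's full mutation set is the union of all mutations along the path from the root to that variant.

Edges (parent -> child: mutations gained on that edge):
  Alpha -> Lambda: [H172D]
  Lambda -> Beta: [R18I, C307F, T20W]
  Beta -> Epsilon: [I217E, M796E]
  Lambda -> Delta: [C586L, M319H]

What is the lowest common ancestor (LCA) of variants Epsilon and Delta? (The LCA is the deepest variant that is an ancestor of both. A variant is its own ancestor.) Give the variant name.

Answer: Lambda

Derivation:
Path from root to Epsilon: Alpha -> Lambda -> Beta -> Epsilon
  ancestors of Epsilon: {Alpha, Lambda, Beta, Epsilon}
Path from root to Delta: Alpha -> Lambda -> Delta
  ancestors of Delta: {Alpha, Lambda, Delta}
Common ancestors: {Alpha, Lambda}
Walk up from Delta: Delta (not in ancestors of Epsilon), Lambda (in ancestors of Epsilon), Alpha (in ancestors of Epsilon)
Deepest common ancestor (LCA) = Lambda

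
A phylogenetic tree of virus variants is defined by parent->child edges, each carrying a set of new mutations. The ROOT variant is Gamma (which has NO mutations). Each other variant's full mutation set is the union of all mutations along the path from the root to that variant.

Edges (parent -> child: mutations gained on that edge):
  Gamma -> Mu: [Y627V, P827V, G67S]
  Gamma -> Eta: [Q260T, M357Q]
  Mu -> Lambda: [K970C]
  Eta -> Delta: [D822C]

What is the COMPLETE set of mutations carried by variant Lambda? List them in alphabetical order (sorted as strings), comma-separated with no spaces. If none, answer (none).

At Gamma: gained [] -> total []
At Mu: gained ['Y627V', 'P827V', 'G67S'] -> total ['G67S', 'P827V', 'Y627V']
At Lambda: gained ['K970C'] -> total ['G67S', 'K970C', 'P827V', 'Y627V']

Answer: G67S,K970C,P827V,Y627V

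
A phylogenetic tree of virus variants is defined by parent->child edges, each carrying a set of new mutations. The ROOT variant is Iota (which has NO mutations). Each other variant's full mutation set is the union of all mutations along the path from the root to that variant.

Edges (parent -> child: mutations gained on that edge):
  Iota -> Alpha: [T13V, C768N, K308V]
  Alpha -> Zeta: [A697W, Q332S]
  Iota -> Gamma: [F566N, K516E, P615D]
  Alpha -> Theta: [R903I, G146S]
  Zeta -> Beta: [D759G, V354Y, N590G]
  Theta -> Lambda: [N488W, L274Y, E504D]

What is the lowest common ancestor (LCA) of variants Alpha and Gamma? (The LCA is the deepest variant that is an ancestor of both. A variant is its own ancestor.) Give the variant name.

Path from root to Alpha: Iota -> Alpha
  ancestors of Alpha: {Iota, Alpha}
Path from root to Gamma: Iota -> Gamma
  ancestors of Gamma: {Iota, Gamma}
Common ancestors: {Iota}
Walk up from Gamma: Gamma (not in ancestors of Alpha), Iota (in ancestors of Alpha)
Deepest common ancestor (LCA) = Iota

Answer: Iota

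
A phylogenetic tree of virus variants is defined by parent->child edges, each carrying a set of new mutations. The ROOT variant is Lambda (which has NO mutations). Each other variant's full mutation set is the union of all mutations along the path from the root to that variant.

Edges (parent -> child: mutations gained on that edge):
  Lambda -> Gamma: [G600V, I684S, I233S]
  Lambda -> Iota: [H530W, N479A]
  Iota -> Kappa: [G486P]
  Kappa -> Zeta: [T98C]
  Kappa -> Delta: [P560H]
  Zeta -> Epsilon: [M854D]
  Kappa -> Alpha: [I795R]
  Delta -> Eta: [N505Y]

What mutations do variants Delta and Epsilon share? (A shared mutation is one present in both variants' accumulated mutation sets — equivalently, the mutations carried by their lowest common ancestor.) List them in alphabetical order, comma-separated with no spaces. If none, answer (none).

Answer: G486P,H530W,N479A

Derivation:
Accumulating mutations along path to Delta:
  At Lambda: gained [] -> total []
  At Iota: gained ['H530W', 'N479A'] -> total ['H530W', 'N479A']
  At Kappa: gained ['G486P'] -> total ['G486P', 'H530W', 'N479A']
  At Delta: gained ['P560H'] -> total ['G486P', 'H530W', 'N479A', 'P560H']
Mutations(Delta) = ['G486P', 'H530W', 'N479A', 'P560H']
Accumulating mutations along path to Epsilon:
  At Lambda: gained [] -> total []
  At Iota: gained ['H530W', 'N479A'] -> total ['H530W', 'N479A']
  At Kappa: gained ['G486P'] -> total ['G486P', 'H530W', 'N479A']
  At Zeta: gained ['T98C'] -> total ['G486P', 'H530W', 'N479A', 'T98C']
  At Epsilon: gained ['M854D'] -> total ['G486P', 'H530W', 'M854D', 'N479A', 'T98C']
Mutations(Epsilon) = ['G486P', 'H530W', 'M854D', 'N479A', 'T98C']
Intersection: ['G486P', 'H530W', 'N479A', 'P560H'] ∩ ['G486P', 'H530W', 'M854D', 'N479A', 'T98C'] = ['G486P', 'H530W', 'N479A']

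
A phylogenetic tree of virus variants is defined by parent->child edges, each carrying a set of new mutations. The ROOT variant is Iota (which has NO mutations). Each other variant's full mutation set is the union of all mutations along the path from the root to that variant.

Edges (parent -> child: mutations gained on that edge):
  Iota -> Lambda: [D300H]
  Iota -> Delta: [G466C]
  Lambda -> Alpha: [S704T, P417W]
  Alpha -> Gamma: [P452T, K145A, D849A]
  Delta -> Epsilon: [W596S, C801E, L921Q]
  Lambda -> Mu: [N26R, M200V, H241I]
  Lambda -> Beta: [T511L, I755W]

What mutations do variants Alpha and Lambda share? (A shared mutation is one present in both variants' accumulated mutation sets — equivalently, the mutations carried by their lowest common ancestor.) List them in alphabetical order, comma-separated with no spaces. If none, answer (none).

Answer: D300H

Derivation:
Accumulating mutations along path to Alpha:
  At Iota: gained [] -> total []
  At Lambda: gained ['D300H'] -> total ['D300H']
  At Alpha: gained ['S704T', 'P417W'] -> total ['D300H', 'P417W', 'S704T']
Mutations(Alpha) = ['D300H', 'P417W', 'S704T']
Accumulating mutations along path to Lambda:
  At Iota: gained [] -> total []
  At Lambda: gained ['D300H'] -> total ['D300H']
Mutations(Lambda) = ['D300H']
Intersection: ['D300H', 'P417W', 'S704T'] ∩ ['D300H'] = ['D300H']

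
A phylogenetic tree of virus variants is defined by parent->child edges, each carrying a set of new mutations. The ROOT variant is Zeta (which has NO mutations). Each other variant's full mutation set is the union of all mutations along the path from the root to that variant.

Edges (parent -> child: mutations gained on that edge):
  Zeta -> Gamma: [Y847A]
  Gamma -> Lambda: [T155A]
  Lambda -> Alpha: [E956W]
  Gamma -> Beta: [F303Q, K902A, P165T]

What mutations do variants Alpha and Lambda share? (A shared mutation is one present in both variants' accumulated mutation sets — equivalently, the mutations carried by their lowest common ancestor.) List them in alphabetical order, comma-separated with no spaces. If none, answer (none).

Accumulating mutations along path to Alpha:
  At Zeta: gained [] -> total []
  At Gamma: gained ['Y847A'] -> total ['Y847A']
  At Lambda: gained ['T155A'] -> total ['T155A', 'Y847A']
  At Alpha: gained ['E956W'] -> total ['E956W', 'T155A', 'Y847A']
Mutations(Alpha) = ['E956W', 'T155A', 'Y847A']
Accumulating mutations along path to Lambda:
  At Zeta: gained [] -> total []
  At Gamma: gained ['Y847A'] -> total ['Y847A']
  At Lambda: gained ['T155A'] -> total ['T155A', 'Y847A']
Mutations(Lambda) = ['T155A', 'Y847A']
Intersection: ['E956W', 'T155A', 'Y847A'] ∩ ['T155A', 'Y847A'] = ['T155A', 'Y847A']

Answer: T155A,Y847A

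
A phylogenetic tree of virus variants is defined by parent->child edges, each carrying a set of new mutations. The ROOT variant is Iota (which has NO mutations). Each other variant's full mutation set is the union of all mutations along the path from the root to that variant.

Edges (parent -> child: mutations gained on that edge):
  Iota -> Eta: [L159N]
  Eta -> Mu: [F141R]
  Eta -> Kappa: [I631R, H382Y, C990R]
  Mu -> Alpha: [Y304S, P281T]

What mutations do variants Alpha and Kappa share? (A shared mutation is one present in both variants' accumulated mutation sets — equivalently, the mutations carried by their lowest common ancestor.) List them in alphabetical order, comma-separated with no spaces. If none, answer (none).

Answer: L159N

Derivation:
Accumulating mutations along path to Alpha:
  At Iota: gained [] -> total []
  At Eta: gained ['L159N'] -> total ['L159N']
  At Mu: gained ['F141R'] -> total ['F141R', 'L159N']
  At Alpha: gained ['Y304S', 'P281T'] -> total ['F141R', 'L159N', 'P281T', 'Y304S']
Mutations(Alpha) = ['F141R', 'L159N', 'P281T', 'Y304S']
Accumulating mutations along path to Kappa:
  At Iota: gained [] -> total []
  At Eta: gained ['L159N'] -> total ['L159N']
  At Kappa: gained ['I631R', 'H382Y', 'C990R'] -> total ['C990R', 'H382Y', 'I631R', 'L159N']
Mutations(Kappa) = ['C990R', 'H382Y', 'I631R', 'L159N']
Intersection: ['F141R', 'L159N', 'P281T', 'Y304S'] ∩ ['C990R', 'H382Y', 'I631R', 'L159N'] = ['L159N']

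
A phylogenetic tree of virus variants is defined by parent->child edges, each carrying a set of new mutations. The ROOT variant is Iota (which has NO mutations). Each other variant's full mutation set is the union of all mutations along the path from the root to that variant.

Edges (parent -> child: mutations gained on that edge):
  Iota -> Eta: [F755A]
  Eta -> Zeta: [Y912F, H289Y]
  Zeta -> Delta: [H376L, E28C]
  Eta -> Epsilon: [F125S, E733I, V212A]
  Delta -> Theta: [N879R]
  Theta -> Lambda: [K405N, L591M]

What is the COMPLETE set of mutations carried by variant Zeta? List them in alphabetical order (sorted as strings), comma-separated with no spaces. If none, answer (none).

At Iota: gained [] -> total []
At Eta: gained ['F755A'] -> total ['F755A']
At Zeta: gained ['Y912F', 'H289Y'] -> total ['F755A', 'H289Y', 'Y912F']

Answer: F755A,H289Y,Y912F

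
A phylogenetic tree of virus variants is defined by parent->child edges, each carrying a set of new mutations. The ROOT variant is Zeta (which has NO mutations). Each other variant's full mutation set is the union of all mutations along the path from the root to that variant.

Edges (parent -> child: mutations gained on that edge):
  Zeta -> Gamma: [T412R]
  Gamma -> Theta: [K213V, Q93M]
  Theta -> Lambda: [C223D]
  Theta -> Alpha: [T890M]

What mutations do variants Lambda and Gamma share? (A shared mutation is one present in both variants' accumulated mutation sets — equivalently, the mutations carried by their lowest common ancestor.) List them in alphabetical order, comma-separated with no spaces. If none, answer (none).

Accumulating mutations along path to Lambda:
  At Zeta: gained [] -> total []
  At Gamma: gained ['T412R'] -> total ['T412R']
  At Theta: gained ['K213V', 'Q93M'] -> total ['K213V', 'Q93M', 'T412R']
  At Lambda: gained ['C223D'] -> total ['C223D', 'K213V', 'Q93M', 'T412R']
Mutations(Lambda) = ['C223D', 'K213V', 'Q93M', 'T412R']
Accumulating mutations along path to Gamma:
  At Zeta: gained [] -> total []
  At Gamma: gained ['T412R'] -> total ['T412R']
Mutations(Gamma) = ['T412R']
Intersection: ['C223D', 'K213V', 'Q93M', 'T412R'] ∩ ['T412R'] = ['T412R']

Answer: T412R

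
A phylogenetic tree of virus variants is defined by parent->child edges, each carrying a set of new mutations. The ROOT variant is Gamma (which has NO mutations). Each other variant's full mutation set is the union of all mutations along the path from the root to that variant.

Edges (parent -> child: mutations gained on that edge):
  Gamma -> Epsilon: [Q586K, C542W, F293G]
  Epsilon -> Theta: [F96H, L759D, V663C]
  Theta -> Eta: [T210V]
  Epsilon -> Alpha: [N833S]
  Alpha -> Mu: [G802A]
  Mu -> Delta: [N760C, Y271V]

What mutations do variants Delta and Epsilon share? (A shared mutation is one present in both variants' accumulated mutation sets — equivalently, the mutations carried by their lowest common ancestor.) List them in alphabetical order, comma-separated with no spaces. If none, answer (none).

Answer: C542W,F293G,Q586K

Derivation:
Accumulating mutations along path to Delta:
  At Gamma: gained [] -> total []
  At Epsilon: gained ['Q586K', 'C542W', 'F293G'] -> total ['C542W', 'F293G', 'Q586K']
  At Alpha: gained ['N833S'] -> total ['C542W', 'F293G', 'N833S', 'Q586K']
  At Mu: gained ['G802A'] -> total ['C542W', 'F293G', 'G802A', 'N833S', 'Q586K']
  At Delta: gained ['N760C', 'Y271V'] -> total ['C542W', 'F293G', 'G802A', 'N760C', 'N833S', 'Q586K', 'Y271V']
Mutations(Delta) = ['C542W', 'F293G', 'G802A', 'N760C', 'N833S', 'Q586K', 'Y271V']
Accumulating mutations along path to Epsilon:
  At Gamma: gained [] -> total []
  At Epsilon: gained ['Q586K', 'C542W', 'F293G'] -> total ['C542W', 'F293G', 'Q586K']
Mutations(Epsilon) = ['C542W', 'F293G', 'Q586K']
Intersection: ['C542W', 'F293G', 'G802A', 'N760C', 'N833S', 'Q586K', 'Y271V'] ∩ ['C542W', 'F293G', 'Q586K'] = ['C542W', 'F293G', 'Q586K']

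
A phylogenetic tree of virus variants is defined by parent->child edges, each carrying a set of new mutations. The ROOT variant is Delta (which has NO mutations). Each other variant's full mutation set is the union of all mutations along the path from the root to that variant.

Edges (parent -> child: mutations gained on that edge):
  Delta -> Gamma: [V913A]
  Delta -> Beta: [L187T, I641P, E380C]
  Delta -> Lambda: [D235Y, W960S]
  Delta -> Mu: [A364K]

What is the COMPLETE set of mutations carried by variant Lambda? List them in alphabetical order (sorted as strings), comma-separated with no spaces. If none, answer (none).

At Delta: gained [] -> total []
At Lambda: gained ['D235Y', 'W960S'] -> total ['D235Y', 'W960S']

Answer: D235Y,W960S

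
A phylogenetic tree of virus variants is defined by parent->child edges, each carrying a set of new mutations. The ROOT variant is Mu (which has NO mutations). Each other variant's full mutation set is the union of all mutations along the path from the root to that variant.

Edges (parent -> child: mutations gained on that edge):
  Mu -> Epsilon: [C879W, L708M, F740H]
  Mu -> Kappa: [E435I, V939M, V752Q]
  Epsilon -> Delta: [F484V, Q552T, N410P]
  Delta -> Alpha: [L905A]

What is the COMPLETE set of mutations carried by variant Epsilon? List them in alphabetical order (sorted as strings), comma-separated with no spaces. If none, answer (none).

Answer: C879W,F740H,L708M

Derivation:
At Mu: gained [] -> total []
At Epsilon: gained ['C879W', 'L708M', 'F740H'] -> total ['C879W', 'F740H', 'L708M']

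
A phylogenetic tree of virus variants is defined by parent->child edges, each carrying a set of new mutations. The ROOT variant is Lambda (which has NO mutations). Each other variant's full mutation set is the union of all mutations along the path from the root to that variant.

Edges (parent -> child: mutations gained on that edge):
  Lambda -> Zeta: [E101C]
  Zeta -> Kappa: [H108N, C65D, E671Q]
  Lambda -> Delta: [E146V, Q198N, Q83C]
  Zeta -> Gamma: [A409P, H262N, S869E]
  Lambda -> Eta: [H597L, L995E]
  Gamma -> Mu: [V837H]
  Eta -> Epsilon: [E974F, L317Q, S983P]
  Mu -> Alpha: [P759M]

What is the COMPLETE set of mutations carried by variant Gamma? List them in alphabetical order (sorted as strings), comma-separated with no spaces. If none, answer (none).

Answer: A409P,E101C,H262N,S869E

Derivation:
At Lambda: gained [] -> total []
At Zeta: gained ['E101C'] -> total ['E101C']
At Gamma: gained ['A409P', 'H262N', 'S869E'] -> total ['A409P', 'E101C', 'H262N', 'S869E']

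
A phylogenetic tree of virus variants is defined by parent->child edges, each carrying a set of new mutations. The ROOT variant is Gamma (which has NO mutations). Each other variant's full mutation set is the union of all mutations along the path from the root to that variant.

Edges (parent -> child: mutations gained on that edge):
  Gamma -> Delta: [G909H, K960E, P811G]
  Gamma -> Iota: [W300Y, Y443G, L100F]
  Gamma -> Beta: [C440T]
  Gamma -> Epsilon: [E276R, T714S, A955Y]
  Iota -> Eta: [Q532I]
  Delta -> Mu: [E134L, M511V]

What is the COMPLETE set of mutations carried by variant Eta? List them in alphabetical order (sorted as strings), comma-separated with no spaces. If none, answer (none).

At Gamma: gained [] -> total []
At Iota: gained ['W300Y', 'Y443G', 'L100F'] -> total ['L100F', 'W300Y', 'Y443G']
At Eta: gained ['Q532I'] -> total ['L100F', 'Q532I', 'W300Y', 'Y443G']

Answer: L100F,Q532I,W300Y,Y443G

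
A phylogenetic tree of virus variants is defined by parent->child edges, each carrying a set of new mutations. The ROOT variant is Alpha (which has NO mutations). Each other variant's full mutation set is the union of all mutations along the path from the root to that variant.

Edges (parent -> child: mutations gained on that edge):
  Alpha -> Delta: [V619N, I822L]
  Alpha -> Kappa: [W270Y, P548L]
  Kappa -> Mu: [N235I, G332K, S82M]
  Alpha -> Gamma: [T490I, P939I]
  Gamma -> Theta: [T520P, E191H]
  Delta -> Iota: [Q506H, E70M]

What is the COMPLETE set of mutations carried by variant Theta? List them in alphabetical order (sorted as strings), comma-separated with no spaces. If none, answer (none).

At Alpha: gained [] -> total []
At Gamma: gained ['T490I', 'P939I'] -> total ['P939I', 'T490I']
At Theta: gained ['T520P', 'E191H'] -> total ['E191H', 'P939I', 'T490I', 'T520P']

Answer: E191H,P939I,T490I,T520P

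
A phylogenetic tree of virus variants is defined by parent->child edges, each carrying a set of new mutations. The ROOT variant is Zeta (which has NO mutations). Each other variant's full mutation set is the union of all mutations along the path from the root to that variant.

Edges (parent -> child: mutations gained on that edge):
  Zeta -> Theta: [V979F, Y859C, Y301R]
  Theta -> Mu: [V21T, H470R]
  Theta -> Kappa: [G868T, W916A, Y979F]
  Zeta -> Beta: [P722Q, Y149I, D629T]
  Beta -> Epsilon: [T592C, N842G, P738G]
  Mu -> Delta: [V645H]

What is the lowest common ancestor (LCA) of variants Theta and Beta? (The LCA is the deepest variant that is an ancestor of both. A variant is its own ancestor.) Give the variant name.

Path from root to Theta: Zeta -> Theta
  ancestors of Theta: {Zeta, Theta}
Path from root to Beta: Zeta -> Beta
  ancestors of Beta: {Zeta, Beta}
Common ancestors: {Zeta}
Walk up from Beta: Beta (not in ancestors of Theta), Zeta (in ancestors of Theta)
Deepest common ancestor (LCA) = Zeta

Answer: Zeta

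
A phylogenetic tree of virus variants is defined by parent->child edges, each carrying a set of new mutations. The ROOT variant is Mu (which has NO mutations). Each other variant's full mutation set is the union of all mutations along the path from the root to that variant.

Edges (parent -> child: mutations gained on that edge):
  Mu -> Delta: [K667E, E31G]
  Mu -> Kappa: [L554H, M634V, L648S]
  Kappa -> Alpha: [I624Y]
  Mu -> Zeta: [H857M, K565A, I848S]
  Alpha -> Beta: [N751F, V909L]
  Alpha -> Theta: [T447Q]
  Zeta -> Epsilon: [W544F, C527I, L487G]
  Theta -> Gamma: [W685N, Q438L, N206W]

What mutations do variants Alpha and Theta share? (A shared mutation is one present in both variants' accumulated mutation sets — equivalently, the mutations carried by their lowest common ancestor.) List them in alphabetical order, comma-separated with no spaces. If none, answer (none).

Answer: I624Y,L554H,L648S,M634V

Derivation:
Accumulating mutations along path to Alpha:
  At Mu: gained [] -> total []
  At Kappa: gained ['L554H', 'M634V', 'L648S'] -> total ['L554H', 'L648S', 'M634V']
  At Alpha: gained ['I624Y'] -> total ['I624Y', 'L554H', 'L648S', 'M634V']
Mutations(Alpha) = ['I624Y', 'L554H', 'L648S', 'M634V']
Accumulating mutations along path to Theta:
  At Mu: gained [] -> total []
  At Kappa: gained ['L554H', 'M634V', 'L648S'] -> total ['L554H', 'L648S', 'M634V']
  At Alpha: gained ['I624Y'] -> total ['I624Y', 'L554H', 'L648S', 'M634V']
  At Theta: gained ['T447Q'] -> total ['I624Y', 'L554H', 'L648S', 'M634V', 'T447Q']
Mutations(Theta) = ['I624Y', 'L554H', 'L648S', 'M634V', 'T447Q']
Intersection: ['I624Y', 'L554H', 'L648S', 'M634V'] ∩ ['I624Y', 'L554H', 'L648S', 'M634V', 'T447Q'] = ['I624Y', 'L554H', 'L648S', 'M634V']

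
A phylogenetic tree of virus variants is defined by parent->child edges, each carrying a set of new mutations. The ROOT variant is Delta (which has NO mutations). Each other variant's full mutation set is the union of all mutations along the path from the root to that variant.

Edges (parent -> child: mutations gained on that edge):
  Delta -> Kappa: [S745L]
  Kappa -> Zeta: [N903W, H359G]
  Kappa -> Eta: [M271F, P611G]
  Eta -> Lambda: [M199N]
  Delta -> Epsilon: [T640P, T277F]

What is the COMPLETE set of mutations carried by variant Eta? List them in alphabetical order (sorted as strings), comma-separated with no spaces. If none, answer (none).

At Delta: gained [] -> total []
At Kappa: gained ['S745L'] -> total ['S745L']
At Eta: gained ['M271F', 'P611G'] -> total ['M271F', 'P611G', 'S745L']

Answer: M271F,P611G,S745L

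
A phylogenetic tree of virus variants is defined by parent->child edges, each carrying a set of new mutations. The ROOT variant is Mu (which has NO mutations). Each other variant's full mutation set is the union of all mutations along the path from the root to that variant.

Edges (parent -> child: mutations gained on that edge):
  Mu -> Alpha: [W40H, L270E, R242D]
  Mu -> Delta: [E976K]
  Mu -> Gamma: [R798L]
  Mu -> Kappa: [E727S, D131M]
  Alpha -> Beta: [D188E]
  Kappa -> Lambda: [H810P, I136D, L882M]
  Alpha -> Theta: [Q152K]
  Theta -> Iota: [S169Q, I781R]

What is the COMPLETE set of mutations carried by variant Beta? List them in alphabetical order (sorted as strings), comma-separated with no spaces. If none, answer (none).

At Mu: gained [] -> total []
At Alpha: gained ['W40H', 'L270E', 'R242D'] -> total ['L270E', 'R242D', 'W40H']
At Beta: gained ['D188E'] -> total ['D188E', 'L270E', 'R242D', 'W40H']

Answer: D188E,L270E,R242D,W40H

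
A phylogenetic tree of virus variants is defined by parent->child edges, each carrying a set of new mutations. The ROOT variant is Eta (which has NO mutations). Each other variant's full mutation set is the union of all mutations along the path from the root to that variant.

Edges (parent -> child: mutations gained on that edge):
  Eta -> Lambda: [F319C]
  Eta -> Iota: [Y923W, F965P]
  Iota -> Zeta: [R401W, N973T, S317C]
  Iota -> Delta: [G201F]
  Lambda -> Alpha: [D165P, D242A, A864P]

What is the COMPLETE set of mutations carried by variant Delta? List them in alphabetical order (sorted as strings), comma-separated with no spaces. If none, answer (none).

Answer: F965P,G201F,Y923W

Derivation:
At Eta: gained [] -> total []
At Iota: gained ['Y923W', 'F965P'] -> total ['F965P', 'Y923W']
At Delta: gained ['G201F'] -> total ['F965P', 'G201F', 'Y923W']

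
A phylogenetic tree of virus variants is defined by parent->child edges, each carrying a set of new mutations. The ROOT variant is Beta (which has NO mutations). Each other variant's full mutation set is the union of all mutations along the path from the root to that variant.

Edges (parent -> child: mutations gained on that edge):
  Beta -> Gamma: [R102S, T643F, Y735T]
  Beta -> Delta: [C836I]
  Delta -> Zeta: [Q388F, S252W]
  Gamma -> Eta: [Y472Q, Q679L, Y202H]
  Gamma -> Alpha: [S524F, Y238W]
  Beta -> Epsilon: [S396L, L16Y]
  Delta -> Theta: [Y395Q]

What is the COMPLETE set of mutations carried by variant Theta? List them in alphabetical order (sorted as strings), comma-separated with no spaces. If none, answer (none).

At Beta: gained [] -> total []
At Delta: gained ['C836I'] -> total ['C836I']
At Theta: gained ['Y395Q'] -> total ['C836I', 'Y395Q']

Answer: C836I,Y395Q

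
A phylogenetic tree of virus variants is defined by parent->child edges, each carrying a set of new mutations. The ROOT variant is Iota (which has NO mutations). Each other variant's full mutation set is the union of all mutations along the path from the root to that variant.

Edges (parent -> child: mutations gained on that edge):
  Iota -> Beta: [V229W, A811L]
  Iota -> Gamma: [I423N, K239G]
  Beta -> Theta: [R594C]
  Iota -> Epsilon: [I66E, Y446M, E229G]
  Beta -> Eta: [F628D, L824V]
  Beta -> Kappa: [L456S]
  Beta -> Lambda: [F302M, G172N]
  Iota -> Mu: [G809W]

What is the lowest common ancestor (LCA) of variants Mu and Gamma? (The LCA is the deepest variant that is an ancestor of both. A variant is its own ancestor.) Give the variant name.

Path from root to Mu: Iota -> Mu
  ancestors of Mu: {Iota, Mu}
Path from root to Gamma: Iota -> Gamma
  ancestors of Gamma: {Iota, Gamma}
Common ancestors: {Iota}
Walk up from Gamma: Gamma (not in ancestors of Mu), Iota (in ancestors of Mu)
Deepest common ancestor (LCA) = Iota

Answer: Iota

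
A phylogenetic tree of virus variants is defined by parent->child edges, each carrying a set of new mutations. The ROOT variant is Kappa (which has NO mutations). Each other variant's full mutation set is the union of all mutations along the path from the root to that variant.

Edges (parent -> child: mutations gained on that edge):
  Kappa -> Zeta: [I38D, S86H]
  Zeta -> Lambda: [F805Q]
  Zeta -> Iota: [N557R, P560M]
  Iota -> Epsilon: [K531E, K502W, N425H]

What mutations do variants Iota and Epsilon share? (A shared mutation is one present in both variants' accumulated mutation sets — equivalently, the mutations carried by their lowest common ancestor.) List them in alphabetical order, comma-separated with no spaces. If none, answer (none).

Answer: I38D,N557R,P560M,S86H

Derivation:
Accumulating mutations along path to Iota:
  At Kappa: gained [] -> total []
  At Zeta: gained ['I38D', 'S86H'] -> total ['I38D', 'S86H']
  At Iota: gained ['N557R', 'P560M'] -> total ['I38D', 'N557R', 'P560M', 'S86H']
Mutations(Iota) = ['I38D', 'N557R', 'P560M', 'S86H']
Accumulating mutations along path to Epsilon:
  At Kappa: gained [] -> total []
  At Zeta: gained ['I38D', 'S86H'] -> total ['I38D', 'S86H']
  At Iota: gained ['N557R', 'P560M'] -> total ['I38D', 'N557R', 'P560M', 'S86H']
  At Epsilon: gained ['K531E', 'K502W', 'N425H'] -> total ['I38D', 'K502W', 'K531E', 'N425H', 'N557R', 'P560M', 'S86H']
Mutations(Epsilon) = ['I38D', 'K502W', 'K531E', 'N425H', 'N557R', 'P560M', 'S86H']
Intersection: ['I38D', 'N557R', 'P560M', 'S86H'] ∩ ['I38D', 'K502W', 'K531E', 'N425H', 'N557R', 'P560M', 'S86H'] = ['I38D', 'N557R', 'P560M', 'S86H']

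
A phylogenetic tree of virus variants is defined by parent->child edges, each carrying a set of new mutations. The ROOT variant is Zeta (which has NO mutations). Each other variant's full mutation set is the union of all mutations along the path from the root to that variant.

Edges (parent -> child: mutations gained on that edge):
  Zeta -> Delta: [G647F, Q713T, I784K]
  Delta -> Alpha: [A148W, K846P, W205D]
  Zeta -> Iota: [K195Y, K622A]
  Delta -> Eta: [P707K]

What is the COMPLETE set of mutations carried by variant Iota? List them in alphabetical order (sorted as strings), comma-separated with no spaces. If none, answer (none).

At Zeta: gained [] -> total []
At Iota: gained ['K195Y', 'K622A'] -> total ['K195Y', 'K622A']

Answer: K195Y,K622A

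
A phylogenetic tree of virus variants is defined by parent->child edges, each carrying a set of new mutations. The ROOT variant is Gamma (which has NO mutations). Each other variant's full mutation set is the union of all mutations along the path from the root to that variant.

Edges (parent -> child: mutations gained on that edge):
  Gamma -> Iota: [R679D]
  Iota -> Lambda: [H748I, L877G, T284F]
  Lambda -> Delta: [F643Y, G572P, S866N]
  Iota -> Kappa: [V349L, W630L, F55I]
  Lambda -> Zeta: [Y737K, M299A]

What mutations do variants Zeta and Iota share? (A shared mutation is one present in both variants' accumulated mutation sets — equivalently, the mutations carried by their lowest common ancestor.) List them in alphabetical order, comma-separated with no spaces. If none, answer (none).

Accumulating mutations along path to Zeta:
  At Gamma: gained [] -> total []
  At Iota: gained ['R679D'] -> total ['R679D']
  At Lambda: gained ['H748I', 'L877G', 'T284F'] -> total ['H748I', 'L877G', 'R679D', 'T284F']
  At Zeta: gained ['Y737K', 'M299A'] -> total ['H748I', 'L877G', 'M299A', 'R679D', 'T284F', 'Y737K']
Mutations(Zeta) = ['H748I', 'L877G', 'M299A', 'R679D', 'T284F', 'Y737K']
Accumulating mutations along path to Iota:
  At Gamma: gained [] -> total []
  At Iota: gained ['R679D'] -> total ['R679D']
Mutations(Iota) = ['R679D']
Intersection: ['H748I', 'L877G', 'M299A', 'R679D', 'T284F', 'Y737K'] ∩ ['R679D'] = ['R679D']

Answer: R679D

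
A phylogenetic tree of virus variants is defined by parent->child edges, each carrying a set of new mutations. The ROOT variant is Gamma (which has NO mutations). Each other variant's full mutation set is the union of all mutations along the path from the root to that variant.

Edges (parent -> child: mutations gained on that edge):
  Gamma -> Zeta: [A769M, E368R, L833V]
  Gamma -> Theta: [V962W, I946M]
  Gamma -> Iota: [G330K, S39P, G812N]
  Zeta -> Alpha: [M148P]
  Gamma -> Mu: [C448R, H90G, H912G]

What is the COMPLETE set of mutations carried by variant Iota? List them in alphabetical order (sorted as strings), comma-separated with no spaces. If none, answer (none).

Answer: G330K,G812N,S39P

Derivation:
At Gamma: gained [] -> total []
At Iota: gained ['G330K', 'S39P', 'G812N'] -> total ['G330K', 'G812N', 'S39P']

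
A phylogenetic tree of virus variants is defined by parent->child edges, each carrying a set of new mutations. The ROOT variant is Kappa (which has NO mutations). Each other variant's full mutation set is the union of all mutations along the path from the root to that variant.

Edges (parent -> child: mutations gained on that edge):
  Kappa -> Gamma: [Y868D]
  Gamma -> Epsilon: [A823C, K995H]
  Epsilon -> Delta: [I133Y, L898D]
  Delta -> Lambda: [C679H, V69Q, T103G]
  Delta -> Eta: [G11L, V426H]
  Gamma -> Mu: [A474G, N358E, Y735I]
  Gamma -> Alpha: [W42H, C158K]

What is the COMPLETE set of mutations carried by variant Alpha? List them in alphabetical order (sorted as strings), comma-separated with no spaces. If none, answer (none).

Answer: C158K,W42H,Y868D

Derivation:
At Kappa: gained [] -> total []
At Gamma: gained ['Y868D'] -> total ['Y868D']
At Alpha: gained ['W42H', 'C158K'] -> total ['C158K', 'W42H', 'Y868D']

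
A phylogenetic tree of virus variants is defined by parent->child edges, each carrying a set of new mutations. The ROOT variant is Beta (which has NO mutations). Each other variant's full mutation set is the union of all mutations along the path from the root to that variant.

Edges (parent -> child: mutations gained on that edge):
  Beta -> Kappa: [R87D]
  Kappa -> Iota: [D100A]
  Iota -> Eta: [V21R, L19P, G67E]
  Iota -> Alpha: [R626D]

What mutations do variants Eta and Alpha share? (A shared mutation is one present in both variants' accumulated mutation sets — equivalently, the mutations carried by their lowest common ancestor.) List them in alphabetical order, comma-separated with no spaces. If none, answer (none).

Answer: D100A,R87D

Derivation:
Accumulating mutations along path to Eta:
  At Beta: gained [] -> total []
  At Kappa: gained ['R87D'] -> total ['R87D']
  At Iota: gained ['D100A'] -> total ['D100A', 'R87D']
  At Eta: gained ['V21R', 'L19P', 'G67E'] -> total ['D100A', 'G67E', 'L19P', 'R87D', 'V21R']
Mutations(Eta) = ['D100A', 'G67E', 'L19P', 'R87D', 'V21R']
Accumulating mutations along path to Alpha:
  At Beta: gained [] -> total []
  At Kappa: gained ['R87D'] -> total ['R87D']
  At Iota: gained ['D100A'] -> total ['D100A', 'R87D']
  At Alpha: gained ['R626D'] -> total ['D100A', 'R626D', 'R87D']
Mutations(Alpha) = ['D100A', 'R626D', 'R87D']
Intersection: ['D100A', 'G67E', 'L19P', 'R87D', 'V21R'] ∩ ['D100A', 'R626D', 'R87D'] = ['D100A', 'R87D']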